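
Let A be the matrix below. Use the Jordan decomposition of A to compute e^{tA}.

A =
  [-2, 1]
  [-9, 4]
e^{tA} =
  [-3*t*exp(t) + exp(t), t*exp(t)]
  [-9*t*exp(t), 3*t*exp(t) + exp(t)]

Strategy: write A = P · J · P⁻¹ where J is a Jordan canonical form, so e^{tA} = P · e^{tJ} · P⁻¹, and e^{tJ} can be computed block-by-block.

A has Jordan form
J =
  [1, 1]
  [0, 1]
(up to reordering of blocks).

Per-block formulas:
  For a 2×2 Jordan block J_2(1): exp(t · J_2(1)) = e^(1t)·(I + t·N), where N is the 2×2 nilpotent shift.

After assembling e^{tJ} and conjugating by P, we get:

e^{tA} =
  [-3*t*exp(t) + exp(t), t*exp(t)]
  [-9*t*exp(t), 3*t*exp(t) + exp(t)]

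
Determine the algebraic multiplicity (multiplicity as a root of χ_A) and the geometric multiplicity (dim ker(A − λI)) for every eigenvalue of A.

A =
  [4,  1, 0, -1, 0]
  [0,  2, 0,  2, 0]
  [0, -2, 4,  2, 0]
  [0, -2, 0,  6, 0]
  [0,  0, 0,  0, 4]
λ = 4: alg = 5, geom = 4

Step 1 — factor the characteristic polynomial to read off the algebraic multiplicities:
  χ_A(x) = (x - 4)^5

Step 2 — compute geometric multiplicities via the rank-nullity identity g(λ) = n − rank(A − λI):
  rank(A − (4)·I) = 1, so dim ker(A − (4)·I) = n − 1 = 4

Summary:
  λ = 4: algebraic multiplicity = 5, geometric multiplicity = 4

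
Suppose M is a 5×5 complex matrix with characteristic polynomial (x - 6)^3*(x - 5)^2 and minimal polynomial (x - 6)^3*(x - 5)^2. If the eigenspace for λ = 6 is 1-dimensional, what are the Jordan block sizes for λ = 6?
Block sizes for λ = 6: [3]

Step 1 — from the characteristic polynomial, algebraic multiplicity of λ = 6 is 3. From dim ker(M − (6)·I) = 1, there are exactly 1 Jordan blocks for λ = 6.
Step 2 — from the minimal polynomial, the factor (x − 6)^3 tells us the largest block for λ = 6 has size 3.
Step 3 — with total size 3, 1 blocks, and largest block 3, the block sizes (in nonincreasing order) are [3].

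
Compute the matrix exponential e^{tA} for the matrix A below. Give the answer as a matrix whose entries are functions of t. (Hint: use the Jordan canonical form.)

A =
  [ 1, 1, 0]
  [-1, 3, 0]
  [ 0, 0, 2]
e^{tA} =
  [-t*exp(2*t) + exp(2*t), t*exp(2*t), 0]
  [-t*exp(2*t), t*exp(2*t) + exp(2*t), 0]
  [0, 0, exp(2*t)]

Strategy: write A = P · J · P⁻¹ where J is a Jordan canonical form, so e^{tA} = P · e^{tJ} · P⁻¹, and e^{tJ} can be computed block-by-block.

A has Jordan form
J =
  [2, 1, 0]
  [0, 2, 0]
  [0, 0, 2]
(up to reordering of blocks).

Per-block formulas:
  For a 1×1 block at λ = 2: exp(t · [2]) = [e^(2t)].
  For a 2×2 Jordan block J_2(2): exp(t · J_2(2)) = e^(2t)·(I + t·N), where N is the 2×2 nilpotent shift.

After assembling e^{tJ} and conjugating by P, we get:

e^{tA} =
  [-t*exp(2*t) + exp(2*t), t*exp(2*t), 0]
  [-t*exp(2*t), t*exp(2*t) + exp(2*t), 0]
  [0, 0, exp(2*t)]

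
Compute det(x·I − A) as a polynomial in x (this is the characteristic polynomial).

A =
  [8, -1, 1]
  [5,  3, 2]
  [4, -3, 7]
x^3 - 18*x^2 + 108*x - 216

Expanding det(x·I − A) (e.g. by cofactor expansion or by noting that A is similar to its Jordan form J, which has the same characteristic polynomial as A) gives
  χ_A(x) = x^3 - 18*x^2 + 108*x - 216
which factors as (x - 6)^3. The eigenvalues (with algebraic multiplicities) are λ = 6 with multiplicity 3.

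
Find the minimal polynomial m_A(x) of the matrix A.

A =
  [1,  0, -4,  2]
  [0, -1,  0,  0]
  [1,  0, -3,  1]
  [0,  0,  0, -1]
x^2 + 2*x + 1

The characteristic polynomial is χ_A(x) = (x + 1)^4, so the eigenvalues are known. The minimal polynomial is
  m_A(x) = Π_λ (x − λ)^{k_λ}
where k_λ is the size of the *largest* Jordan block for λ (equivalently, the smallest k with (A − λI)^k v = 0 for every generalised eigenvector v of λ).

  λ = -1: largest Jordan block has size 2, contributing (x + 1)^2

So m_A(x) = (x + 1)^2 = x^2 + 2*x + 1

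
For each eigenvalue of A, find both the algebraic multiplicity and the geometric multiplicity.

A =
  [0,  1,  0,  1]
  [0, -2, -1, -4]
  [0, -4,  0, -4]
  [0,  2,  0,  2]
λ = 0: alg = 4, geom = 2

Step 1 — factor the characteristic polynomial to read off the algebraic multiplicities:
  χ_A(x) = x^4

Step 2 — compute geometric multiplicities via the rank-nullity identity g(λ) = n − rank(A − λI):
  rank(A − (0)·I) = 2, so dim ker(A − (0)·I) = n − 2 = 2

Summary:
  λ = 0: algebraic multiplicity = 4, geometric multiplicity = 2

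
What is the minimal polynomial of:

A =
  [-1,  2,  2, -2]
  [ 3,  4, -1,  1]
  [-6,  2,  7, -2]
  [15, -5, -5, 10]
x^2 - 10*x + 25

The characteristic polynomial is χ_A(x) = (x - 5)^4, so the eigenvalues are known. The minimal polynomial is
  m_A(x) = Π_λ (x − λ)^{k_λ}
where k_λ is the size of the *largest* Jordan block for λ (equivalently, the smallest k with (A − λI)^k v = 0 for every generalised eigenvector v of λ).

  λ = 5: largest Jordan block has size 2, contributing (x − 5)^2

So m_A(x) = (x - 5)^2 = x^2 - 10*x + 25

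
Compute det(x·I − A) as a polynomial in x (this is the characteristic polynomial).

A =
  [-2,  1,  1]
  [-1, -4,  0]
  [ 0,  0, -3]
x^3 + 9*x^2 + 27*x + 27

Expanding det(x·I − A) (e.g. by cofactor expansion or by noting that A is similar to its Jordan form J, which has the same characteristic polynomial as A) gives
  χ_A(x) = x^3 + 9*x^2 + 27*x + 27
which factors as (x + 3)^3. The eigenvalues (with algebraic multiplicities) are λ = -3 with multiplicity 3.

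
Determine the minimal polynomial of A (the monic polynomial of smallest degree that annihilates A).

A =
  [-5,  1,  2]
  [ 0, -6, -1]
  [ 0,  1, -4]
x^3 + 15*x^2 + 75*x + 125

The characteristic polynomial is χ_A(x) = (x + 5)^3, so the eigenvalues are known. The minimal polynomial is
  m_A(x) = Π_λ (x − λ)^{k_λ}
where k_λ is the size of the *largest* Jordan block for λ (equivalently, the smallest k with (A − λI)^k v = 0 for every generalised eigenvector v of λ).

  λ = -5: largest Jordan block has size 3, contributing (x + 5)^3

So m_A(x) = (x + 5)^3 = x^3 + 15*x^2 + 75*x + 125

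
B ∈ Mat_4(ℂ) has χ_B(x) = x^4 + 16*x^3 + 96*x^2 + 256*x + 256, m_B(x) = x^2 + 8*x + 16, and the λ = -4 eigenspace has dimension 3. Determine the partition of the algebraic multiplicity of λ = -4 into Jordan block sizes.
Block sizes for λ = -4: [2, 1, 1]

Step 1 — from the characteristic polynomial, algebraic multiplicity of λ = -4 is 4. From dim ker(B − (-4)·I) = 3, there are exactly 3 Jordan blocks for λ = -4.
Step 2 — from the minimal polynomial, the factor (x + 4)^2 tells us the largest block for λ = -4 has size 2.
Step 3 — with total size 4, 3 blocks, and largest block 2, the block sizes (in nonincreasing order) are [2, 1, 1].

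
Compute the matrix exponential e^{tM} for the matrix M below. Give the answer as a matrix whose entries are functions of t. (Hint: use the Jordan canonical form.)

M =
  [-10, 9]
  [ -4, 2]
e^{tM} =
  [-6*t*exp(-4*t) + exp(-4*t), 9*t*exp(-4*t)]
  [-4*t*exp(-4*t), 6*t*exp(-4*t) + exp(-4*t)]

Strategy: write M = P · J · P⁻¹ where J is a Jordan canonical form, so e^{tM} = P · e^{tJ} · P⁻¹, and e^{tJ} can be computed block-by-block.

M has Jordan form
J =
  [-4,  1]
  [ 0, -4]
(up to reordering of blocks).

Per-block formulas:
  For a 2×2 Jordan block J_2(-4): exp(t · J_2(-4)) = e^(-4t)·(I + t·N), where N is the 2×2 nilpotent shift.

After assembling e^{tJ} and conjugating by P, we get:

e^{tM} =
  [-6*t*exp(-4*t) + exp(-4*t), 9*t*exp(-4*t)]
  [-4*t*exp(-4*t), 6*t*exp(-4*t) + exp(-4*t)]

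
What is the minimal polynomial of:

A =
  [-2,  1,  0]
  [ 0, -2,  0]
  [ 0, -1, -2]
x^2 + 4*x + 4

The characteristic polynomial is χ_A(x) = (x + 2)^3, so the eigenvalues are known. The minimal polynomial is
  m_A(x) = Π_λ (x − λ)^{k_λ}
where k_λ is the size of the *largest* Jordan block for λ (equivalently, the smallest k with (A − λI)^k v = 0 for every generalised eigenvector v of λ).

  λ = -2: largest Jordan block has size 2, contributing (x + 2)^2

So m_A(x) = (x + 2)^2 = x^2 + 4*x + 4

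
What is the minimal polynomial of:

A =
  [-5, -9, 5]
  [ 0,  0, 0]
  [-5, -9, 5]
x^2

The characteristic polynomial is χ_A(x) = x^3, so the eigenvalues are known. The minimal polynomial is
  m_A(x) = Π_λ (x − λ)^{k_λ}
where k_λ is the size of the *largest* Jordan block for λ (equivalently, the smallest k with (A − λI)^k v = 0 for every generalised eigenvector v of λ).

  λ = 0: largest Jordan block has size 2, contributing (x − 0)^2

So m_A(x) = x^2 = x^2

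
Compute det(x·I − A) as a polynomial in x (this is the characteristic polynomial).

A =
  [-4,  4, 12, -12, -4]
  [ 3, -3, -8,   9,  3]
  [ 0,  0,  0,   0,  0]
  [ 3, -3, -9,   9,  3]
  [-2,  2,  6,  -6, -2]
x^5

Expanding det(x·I − A) (e.g. by cofactor expansion or by noting that A is similar to its Jordan form J, which has the same characteristic polynomial as A) gives
  χ_A(x) = x^5
which factors as x^5. The eigenvalues (with algebraic multiplicities) are λ = 0 with multiplicity 5.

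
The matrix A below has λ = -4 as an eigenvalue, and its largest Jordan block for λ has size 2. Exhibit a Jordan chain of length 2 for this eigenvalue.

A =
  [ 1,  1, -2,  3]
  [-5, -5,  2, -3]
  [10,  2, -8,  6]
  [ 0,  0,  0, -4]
A Jordan chain for λ = -4 of length 2:
v_1 = (5, -5, 10, 0)ᵀ
v_2 = (1, 0, 0, 0)ᵀ

Let N = A − (-4)·I. We want v_2 with N^2 v_2 = 0 but N^1 v_2 ≠ 0; then v_{j-1} := N · v_j for j = 2, …, 2.

Pick v_2 = (1, 0, 0, 0)ᵀ.
Then v_1 = N · v_2 = (5, -5, 10, 0)ᵀ.

Sanity check: (A − (-4)·I) v_1 = (0, 0, 0, 0)ᵀ = 0. ✓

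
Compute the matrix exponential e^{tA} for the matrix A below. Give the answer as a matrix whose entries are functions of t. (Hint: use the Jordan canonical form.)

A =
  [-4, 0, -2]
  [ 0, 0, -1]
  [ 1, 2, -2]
e^{tA} =
  [t^2*exp(-2*t) - 2*t*exp(-2*t) + exp(-2*t), -2*t^2*exp(-2*t), 2*t^2*exp(-2*t) - 2*t*exp(-2*t)]
  [-t^2*exp(-2*t)/2, t^2*exp(-2*t) + 2*t*exp(-2*t) + exp(-2*t), -t^2*exp(-2*t) - t*exp(-2*t)]
  [-t^2*exp(-2*t) + t*exp(-2*t), 2*t^2*exp(-2*t) + 2*t*exp(-2*t), -2*t^2*exp(-2*t) + exp(-2*t)]

Strategy: write A = P · J · P⁻¹ where J is a Jordan canonical form, so e^{tA} = P · e^{tJ} · P⁻¹, and e^{tJ} can be computed block-by-block.

A has Jordan form
J =
  [-2,  1,  0]
  [ 0, -2,  1]
  [ 0,  0, -2]
(up to reordering of blocks).

Per-block formulas:
  For a 3×3 Jordan block J_3(-2): exp(t · J_3(-2)) = e^(-2t)·(I + t·N + (t^2/2)·N^2), where N is the 3×3 nilpotent shift.

After assembling e^{tJ} and conjugating by P, we get:

e^{tA} =
  [t^2*exp(-2*t) - 2*t*exp(-2*t) + exp(-2*t), -2*t^2*exp(-2*t), 2*t^2*exp(-2*t) - 2*t*exp(-2*t)]
  [-t^2*exp(-2*t)/2, t^2*exp(-2*t) + 2*t*exp(-2*t) + exp(-2*t), -t^2*exp(-2*t) - t*exp(-2*t)]
  [-t^2*exp(-2*t) + t*exp(-2*t), 2*t^2*exp(-2*t) + 2*t*exp(-2*t), -2*t^2*exp(-2*t) + exp(-2*t)]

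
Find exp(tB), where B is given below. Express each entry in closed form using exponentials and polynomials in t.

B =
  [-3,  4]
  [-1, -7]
e^{tB} =
  [2*t*exp(-5*t) + exp(-5*t), 4*t*exp(-5*t)]
  [-t*exp(-5*t), -2*t*exp(-5*t) + exp(-5*t)]

Strategy: write B = P · J · P⁻¹ where J is a Jordan canonical form, so e^{tB} = P · e^{tJ} · P⁻¹, and e^{tJ} can be computed block-by-block.

B has Jordan form
J =
  [-5,  1]
  [ 0, -5]
(up to reordering of blocks).

Per-block formulas:
  For a 2×2 Jordan block J_2(-5): exp(t · J_2(-5)) = e^(-5t)·(I + t·N), where N is the 2×2 nilpotent shift.

After assembling e^{tJ} and conjugating by P, we get:

e^{tB} =
  [2*t*exp(-5*t) + exp(-5*t), 4*t*exp(-5*t)]
  [-t*exp(-5*t), -2*t*exp(-5*t) + exp(-5*t)]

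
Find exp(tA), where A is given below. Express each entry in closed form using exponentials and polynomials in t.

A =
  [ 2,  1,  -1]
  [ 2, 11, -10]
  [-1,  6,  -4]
e^{tA} =
  [2*t^2*exp(3*t) - t*exp(3*t) + exp(3*t), t^2*exp(3*t)/2 + t*exp(3*t), -t^2*exp(3*t) - t*exp(3*t)]
  [12*t^2*exp(3*t) + 2*t*exp(3*t), 3*t^2*exp(3*t) + 8*t*exp(3*t) + exp(3*t), -6*t^2*exp(3*t) - 10*t*exp(3*t)]
  [10*t^2*exp(3*t) - t*exp(3*t), 5*t^2*exp(3*t)/2 + 6*t*exp(3*t), -5*t^2*exp(3*t) - 7*t*exp(3*t) + exp(3*t)]

Strategy: write A = P · J · P⁻¹ where J is a Jordan canonical form, so e^{tA} = P · e^{tJ} · P⁻¹, and e^{tJ} can be computed block-by-block.

A has Jordan form
J =
  [3, 1, 0]
  [0, 3, 1]
  [0, 0, 3]
(up to reordering of blocks).

Per-block formulas:
  For a 3×3 Jordan block J_3(3): exp(t · J_3(3)) = e^(3t)·(I + t·N + (t^2/2)·N^2), where N is the 3×3 nilpotent shift.

After assembling e^{tJ} and conjugating by P, we get:

e^{tA} =
  [2*t^2*exp(3*t) - t*exp(3*t) + exp(3*t), t^2*exp(3*t)/2 + t*exp(3*t), -t^2*exp(3*t) - t*exp(3*t)]
  [12*t^2*exp(3*t) + 2*t*exp(3*t), 3*t^2*exp(3*t) + 8*t*exp(3*t) + exp(3*t), -6*t^2*exp(3*t) - 10*t*exp(3*t)]
  [10*t^2*exp(3*t) - t*exp(3*t), 5*t^2*exp(3*t)/2 + 6*t*exp(3*t), -5*t^2*exp(3*t) - 7*t*exp(3*t) + exp(3*t)]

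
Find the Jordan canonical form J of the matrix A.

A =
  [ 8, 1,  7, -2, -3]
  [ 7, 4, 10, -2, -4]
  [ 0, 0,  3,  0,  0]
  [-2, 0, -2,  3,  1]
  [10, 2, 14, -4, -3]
J_3(3) ⊕ J_2(3)

The characteristic polynomial is
  det(x·I − A) = x^5 - 15*x^4 + 90*x^3 - 270*x^2 + 405*x - 243 = (x - 3)^5

Eigenvalues and multiplicities (the geometric multiplicity of λ is n − rank(A − λI), which equals the number of Jordan blocks for λ):
  λ = 3: algebraic multiplicity = 5, geometric multiplicity = 2

Determining the block sizes for each eigenvalue:
  λ = 3: with am = 5 and gm = 2, the partition is not yet determined (e.g. several partitions of 5 into 2 parts exist). Let N = A − (3)·I. Computing rank(N^1) = 3, rank(N^2) = 1, rank(N^3) = 0; the number of blocks of size ≥ j is rank(N^{j−1}) − rank(N^j), giving [2, 2, 1]. So we have 1 block(s) of size 3, 1 block(s) of size 2 → block sizes [3, 2]

Assembling the blocks gives a Jordan form
J =
  [3, 1, 0, 0, 0]
  [0, 3, 1, 0, 0]
  [0, 0, 3, 0, 0]
  [0, 0, 0, 3, 1]
  [0, 0, 0, 0, 3]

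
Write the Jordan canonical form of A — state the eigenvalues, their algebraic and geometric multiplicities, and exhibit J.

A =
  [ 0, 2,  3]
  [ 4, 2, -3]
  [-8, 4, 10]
J_2(4) ⊕ J_1(4)

The characteristic polynomial is
  det(x·I − A) = x^3 - 12*x^2 + 48*x - 64 = (x - 4)^3

Eigenvalues and multiplicities (the geometric multiplicity of λ is n − rank(A − λI), which equals the number of Jordan blocks for λ):
  λ = 4: algebraic multiplicity = 3, geometric multiplicity = 2

Determining the block sizes for each eigenvalue:
  λ = 4: 2 blocks summing to 3 forces exactly one block of size 2 and the rest size 1 → block sizes [2, 1]

Assembling the blocks gives a Jordan form
J =
  [4, 1, 0]
  [0, 4, 0]
  [0, 0, 4]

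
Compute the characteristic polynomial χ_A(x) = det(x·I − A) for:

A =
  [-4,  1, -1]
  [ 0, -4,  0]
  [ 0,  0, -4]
x^3 + 12*x^2 + 48*x + 64

Expanding det(x·I − A) (e.g. by cofactor expansion or by noting that A is similar to its Jordan form J, which has the same characteristic polynomial as A) gives
  χ_A(x) = x^3 + 12*x^2 + 48*x + 64
which factors as (x + 4)^3. The eigenvalues (with algebraic multiplicities) are λ = -4 with multiplicity 3.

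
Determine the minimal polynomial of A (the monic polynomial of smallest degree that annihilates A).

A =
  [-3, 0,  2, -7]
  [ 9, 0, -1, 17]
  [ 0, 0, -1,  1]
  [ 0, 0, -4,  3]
x^4 + x^3 - 5*x^2 + 3*x

The characteristic polynomial is χ_A(x) = x*(x - 1)^2*(x + 3), so the eigenvalues are known. The minimal polynomial is
  m_A(x) = Π_λ (x − λ)^{k_λ}
where k_λ is the size of the *largest* Jordan block for λ (equivalently, the smallest k with (A − λI)^k v = 0 for every generalised eigenvector v of λ).

  λ = -3: largest Jordan block has size 1, contributing (x + 3)
  λ = 0: largest Jordan block has size 1, contributing (x − 0)
  λ = 1: largest Jordan block has size 2, contributing (x − 1)^2

So m_A(x) = x*(x - 1)^2*(x + 3) = x^4 + x^3 - 5*x^2 + 3*x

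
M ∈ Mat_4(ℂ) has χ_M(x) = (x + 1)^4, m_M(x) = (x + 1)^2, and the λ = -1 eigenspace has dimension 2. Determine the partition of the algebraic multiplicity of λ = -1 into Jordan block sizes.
Block sizes for λ = -1: [2, 2]

Step 1 — from the characteristic polynomial, algebraic multiplicity of λ = -1 is 4. From dim ker(M − (-1)·I) = 2, there are exactly 2 Jordan blocks for λ = -1.
Step 2 — from the minimal polynomial, the factor (x + 1)^2 tells us the largest block for λ = -1 has size 2.
Step 3 — with total size 4, 2 blocks, and largest block 2, the block sizes (in nonincreasing order) are [2, 2].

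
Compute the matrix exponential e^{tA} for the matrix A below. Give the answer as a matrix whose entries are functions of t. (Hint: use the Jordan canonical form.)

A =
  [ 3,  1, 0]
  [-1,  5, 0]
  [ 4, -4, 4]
e^{tA} =
  [-t*exp(4*t) + exp(4*t), t*exp(4*t), 0]
  [-t*exp(4*t), t*exp(4*t) + exp(4*t), 0]
  [4*t*exp(4*t), -4*t*exp(4*t), exp(4*t)]

Strategy: write A = P · J · P⁻¹ where J is a Jordan canonical form, so e^{tA} = P · e^{tJ} · P⁻¹, and e^{tJ} can be computed block-by-block.

A has Jordan form
J =
  [4, 1, 0]
  [0, 4, 0]
  [0, 0, 4]
(up to reordering of blocks).

Per-block formulas:
  For a 2×2 Jordan block J_2(4): exp(t · J_2(4)) = e^(4t)·(I + t·N), where N is the 2×2 nilpotent shift.
  For a 1×1 block at λ = 4: exp(t · [4]) = [e^(4t)].

After assembling e^{tJ} and conjugating by P, we get:

e^{tA} =
  [-t*exp(4*t) + exp(4*t), t*exp(4*t), 0]
  [-t*exp(4*t), t*exp(4*t) + exp(4*t), 0]
  [4*t*exp(4*t), -4*t*exp(4*t), exp(4*t)]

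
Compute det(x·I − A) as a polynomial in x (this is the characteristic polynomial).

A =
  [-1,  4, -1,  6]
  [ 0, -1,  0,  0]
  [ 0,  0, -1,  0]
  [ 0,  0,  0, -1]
x^4 + 4*x^3 + 6*x^2 + 4*x + 1

Expanding det(x·I − A) (e.g. by cofactor expansion or by noting that A is similar to its Jordan form J, which has the same characteristic polynomial as A) gives
  χ_A(x) = x^4 + 4*x^3 + 6*x^2 + 4*x + 1
which factors as (x + 1)^4. The eigenvalues (with algebraic multiplicities) are λ = -1 with multiplicity 4.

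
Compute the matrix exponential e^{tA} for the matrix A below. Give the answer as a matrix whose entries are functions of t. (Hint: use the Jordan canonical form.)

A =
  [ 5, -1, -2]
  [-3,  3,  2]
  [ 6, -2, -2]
e^{tA} =
  [3*t*exp(2*t) + exp(2*t), -t*exp(2*t), -2*t*exp(2*t)]
  [-3*t*exp(2*t), t*exp(2*t) + exp(2*t), 2*t*exp(2*t)]
  [6*t*exp(2*t), -2*t*exp(2*t), -4*t*exp(2*t) + exp(2*t)]

Strategy: write A = P · J · P⁻¹ where J is a Jordan canonical form, so e^{tA} = P · e^{tJ} · P⁻¹, and e^{tJ} can be computed block-by-block.

A has Jordan form
J =
  [2, 1, 0]
  [0, 2, 0]
  [0, 0, 2]
(up to reordering of blocks).

Per-block formulas:
  For a 2×2 Jordan block J_2(2): exp(t · J_2(2)) = e^(2t)·(I + t·N), where N is the 2×2 nilpotent shift.
  For a 1×1 block at λ = 2: exp(t · [2]) = [e^(2t)].

After assembling e^{tJ} and conjugating by P, we get:

e^{tA} =
  [3*t*exp(2*t) + exp(2*t), -t*exp(2*t), -2*t*exp(2*t)]
  [-3*t*exp(2*t), t*exp(2*t) + exp(2*t), 2*t*exp(2*t)]
  [6*t*exp(2*t), -2*t*exp(2*t), -4*t*exp(2*t) + exp(2*t)]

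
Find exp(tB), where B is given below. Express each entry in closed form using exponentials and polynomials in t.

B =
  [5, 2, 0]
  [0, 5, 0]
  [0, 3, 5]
e^{tB} =
  [exp(5*t), 2*t*exp(5*t), 0]
  [0, exp(5*t), 0]
  [0, 3*t*exp(5*t), exp(5*t)]

Strategy: write B = P · J · P⁻¹ where J is a Jordan canonical form, so e^{tB} = P · e^{tJ} · P⁻¹, and e^{tJ} can be computed block-by-block.

B has Jordan form
J =
  [5, 1, 0]
  [0, 5, 0]
  [0, 0, 5]
(up to reordering of blocks).

Per-block formulas:
  For a 1×1 block at λ = 5: exp(t · [5]) = [e^(5t)].
  For a 2×2 Jordan block J_2(5): exp(t · J_2(5)) = e^(5t)·(I + t·N), where N is the 2×2 nilpotent shift.

After assembling e^{tJ} and conjugating by P, we get:

e^{tB} =
  [exp(5*t), 2*t*exp(5*t), 0]
  [0, exp(5*t), 0]
  [0, 3*t*exp(5*t), exp(5*t)]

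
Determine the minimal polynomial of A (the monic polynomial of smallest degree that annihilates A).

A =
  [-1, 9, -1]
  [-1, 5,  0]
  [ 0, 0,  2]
x^3 - 6*x^2 + 12*x - 8

The characteristic polynomial is χ_A(x) = (x - 2)^3, so the eigenvalues are known. The minimal polynomial is
  m_A(x) = Π_λ (x − λ)^{k_λ}
where k_λ is the size of the *largest* Jordan block for λ (equivalently, the smallest k with (A − λI)^k v = 0 for every generalised eigenvector v of λ).

  λ = 2: largest Jordan block has size 3, contributing (x − 2)^3

So m_A(x) = (x - 2)^3 = x^3 - 6*x^2 + 12*x - 8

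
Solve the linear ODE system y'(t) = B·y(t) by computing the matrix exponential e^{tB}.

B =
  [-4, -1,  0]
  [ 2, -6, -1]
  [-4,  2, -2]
e^{tB} =
  [-t^2*exp(-4*t) + exp(-4*t), t^2*exp(-4*t) - t*exp(-4*t), t^2*exp(-4*t)/2]
  [2*t*exp(-4*t), -2*t*exp(-4*t) + exp(-4*t), -t*exp(-4*t)]
  [-2*t^2*exp(-4*t) - 4*t*exp(-4*t), 2*t^2*exp(-4*t) + 2*t*exp(-4*t), t^2*exp(-4*t) + 2*t*exp(-4*t) + exp(-4*t)]

Strategy: write B = P · J · P⁻¹ where J is a Jordan canonical form, so e^{tB} = P · e^{tJ} · P⁻¹, and e^{tJ} can be computed block-by-block.

B has Jordan form
J =
  [-4,  1,  0]
  [ 0, -4,  1]
  [ 0,  0, -4]
(up to reordering of blocks).

Per-block formulas:
  For a 3×3 Jordan block J_3(-4): exp(t · J_3(-4)) = e^(-4t)·(I + t·N + (t^2/2)·N^2), where N is the 3×3 nilpotent shift.

After assembling e^{tJ} and conjugating by P, we get:

e^{tB} =
  [-t^2*exp(-4*t) + exp(-4*t), t^2*exp(-4*t) - t*exp(-4*t), t^2*exp(-4*t)/2]
  [2*t*exp(-4*t), -2*t*exp(-4*t) + exp(-4*t), -t*exp(-4*t)]
  [-2*t^2*exp(-4*t) - 4*t*exp(-4*t), 2*t^2*exp(-4*t) + 2*t*exp(-4*t), t^2*exp(-4*t) + 2*t*exp(-4*t) + exp(-4*t)]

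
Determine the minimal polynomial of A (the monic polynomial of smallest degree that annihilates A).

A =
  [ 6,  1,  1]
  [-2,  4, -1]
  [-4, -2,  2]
x^3 - 12*x^2 + 48*x - 64

The characteristic polynomial is χ_A(x) = (x - 4)^3, so the eigenvalues are known. The minimal polynomial is
  m_A(x) = Π_λ (x − λ)^{k_λ}
where k_λ is the size of the *largest* Jordan block for λ (equivalently, the smallest k with (A − λI)^k v = 0 for every generalised eigenvector v of λ).

  λ = 4: largest Jordan block has size 3, contributing (x − 4)^3

So m_A(x) = (x - 4)^3 = x^3 - 12*x^2 + 48*x - 64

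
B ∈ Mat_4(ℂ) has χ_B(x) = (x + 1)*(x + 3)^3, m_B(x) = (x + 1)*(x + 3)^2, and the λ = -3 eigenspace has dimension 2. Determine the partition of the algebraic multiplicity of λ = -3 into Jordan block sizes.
Block sizes for λ = -3: [2, 1]

Step 1 — from the characteristic polynomial, algebraic multiplicity of λ = -3 is 3. From dim ker(B − (-3)·I) = 2, there are exactly 2 Jordan blocks for λ = -3.
Step 2 — from the minimal polynomial, the factor (x + 3)^2 tells us the largest block for λ = -3 has size 2.
Step 3 — with total size 3, 2 blocks, and largest block 2, the block sizes (in nonincreasing order) are [2, 1].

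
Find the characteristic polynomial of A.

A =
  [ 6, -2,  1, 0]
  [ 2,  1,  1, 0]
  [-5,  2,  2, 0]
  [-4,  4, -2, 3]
x^4 - 12*x^3 + 54*x^2 - 108*x + 81

Expanding det(x·I − A) (e.g. by cofactor expansion or by noting that A is similar to its Jordan form J, which has the same characteristic polynomial as A) gives
  χ_A(x) = x^4 - 12*x^3 + 54*x^2 - 108*x + 81
which factors as (x - 3)^4. The eigenvalues (with algebraic multiplicities) are λ = 3 with multiplicity 4.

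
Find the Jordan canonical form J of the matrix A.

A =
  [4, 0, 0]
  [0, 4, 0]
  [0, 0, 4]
J_1(4) ⊕ J_1(4) ⊕ J_1(4)

The characteristic polynomial is
  det(x·I − A) = x^3 - 12*x^2 + 48*x - 64 = (x - 4)^3

Eigenvalues and multiplicities (the geometric multiplicity of λ is n − rank(A − λI), which equals the number of Jordan blocks for λ):
  λ = 4: algebraic multiplicity = 3, geometric multiplicity = 3

Determining the block sizes for each eigenvalue:
  λ = 4: gm = am = 3, so every block has size 1 → block sizes [1, 1, 1]

Assembling the blocks gives a Jordan form
J =
  [4, 0, 0]
  [0, 4, 0]
  [0, 0, 4]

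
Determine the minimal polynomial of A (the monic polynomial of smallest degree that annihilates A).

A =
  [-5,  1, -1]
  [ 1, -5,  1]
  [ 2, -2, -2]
x^2 + 8*x + 16

The characteristic polynomial is χ_A(x) = (x + 4)^3, so the eigenvalues are known. The minimal polynomial is
  m_A(x) = Π_λ (x − λ)^{k_λ}
where k_λ is the size of the *largest* Jordan block for λ (equivalently, the smallest k with (A − λI)^k v = 0 for every generalised eigenvector v of λ).

  λ = -4: largest Jordan block has size 2, contributing (x + 4)^2

So m_A(x) = (x + 4)^2 = x^2 + 8*x + 16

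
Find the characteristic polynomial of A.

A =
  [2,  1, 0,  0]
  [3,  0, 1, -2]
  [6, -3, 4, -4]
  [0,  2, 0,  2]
x^4 - 8*x^3 + 24*x^2 - 32*x + 16

Expanding det(x·I − A) (e.g. by cofactor expansion or by noting that A is similar to its Jordan form J, which has the same characteristic polynomial as A) gives
  χ_A(x) = x^4 - 8*x^3 + 24*x^2 - 32*x + 16
which factors as (x - 2)^4. The eigenvalues (with algebraic multiplicities) are λ = 2 with multiplicity 4.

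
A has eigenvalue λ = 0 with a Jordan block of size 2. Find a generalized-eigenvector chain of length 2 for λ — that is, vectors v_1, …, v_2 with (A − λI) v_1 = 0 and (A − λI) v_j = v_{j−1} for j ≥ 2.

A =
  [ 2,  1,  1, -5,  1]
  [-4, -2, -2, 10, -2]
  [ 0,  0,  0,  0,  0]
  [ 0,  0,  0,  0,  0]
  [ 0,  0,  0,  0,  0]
A Jordan chain for λ = 0 of length 2:
v_1 = (2, -4, 0, 0, 0)ᵀ
v_2 = (1, 0, 0, 0, 0)ᵀ

Let N = A − (0)·I. We want v_2 with N^2 v_2 = 0 but N^1 v_2 ≠ 0; then v_{j-1} := N · v_j for j = 2, …, 2.

Pick v_2 = (1, 0, 0, 0, 0)ᵀ.
Then v_1 = N · v_2 = (2, -4, 0, 0, 0)ᵀ.

Sanity check: (A − (0)·I) v_1 = (0, 0, 0, 0, 0)ᵀ = 0. ✓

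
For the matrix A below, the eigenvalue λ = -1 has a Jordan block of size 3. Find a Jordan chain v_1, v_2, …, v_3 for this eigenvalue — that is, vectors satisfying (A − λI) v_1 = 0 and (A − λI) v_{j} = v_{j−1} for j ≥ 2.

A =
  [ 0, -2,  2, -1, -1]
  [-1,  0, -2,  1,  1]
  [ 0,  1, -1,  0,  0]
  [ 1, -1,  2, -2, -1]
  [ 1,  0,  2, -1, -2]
A Jordan chain for λ = -1 of length 3:
v_1 = (1, 0, -1, 0, -1)ᵀ
v_2 = (1, -1, 0, 1, 1)ᵀ
v_3 = (1, 0, 0, 0, 0)ᵀ

Let N = A − (-1)·I. We want v_3 with N^3 v_3 = 0 but N^2 v_3 ≠ 0; then v_{j-1} := N · v_j for j = 3, …, 2.

Pick v_3 = (1, 0, 0, 0, 0)ᵀ.
Then v_2 = N · v_3 = (1, -1, 0, 1, 1)ᵀ.
Then v_1 = N · v_2 = (1, 0, -1, 0, -1)ᵀ.

Sanity check: (A − (-1)·I) v_1 = (0, 0, 0, 0, 0)ᵀ = 0. ✓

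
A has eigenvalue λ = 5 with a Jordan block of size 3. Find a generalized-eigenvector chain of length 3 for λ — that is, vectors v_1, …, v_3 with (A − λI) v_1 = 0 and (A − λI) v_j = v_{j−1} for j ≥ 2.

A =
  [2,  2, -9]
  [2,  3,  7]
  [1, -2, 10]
A Jordan chain for λ = 5 of length 3:
v_1 = (4, -3, -2)ᵀ
v_2 = (-3, 2, 1)ᵀ
v_3 = (1, 0, 0)ᵀ

Let N = A − (5)·I. We want v_3 with N^3 v_3 = 0 but N^2 v_3 ≠ 0; then v_{j-1} := N · v_j for j = 3, …, 2.

Pick v_3 = (1, 0, 0)ᵀ.
Then v_2 = N · v_3 = (-3, 2, 1)ᵀ.
Then v_1 = N · v_2 = (4, -3, -2)ᵀ.

Sanity check: (A − (5)·I) v_1 = (0, 0, 0)ᵀ = 0. ✓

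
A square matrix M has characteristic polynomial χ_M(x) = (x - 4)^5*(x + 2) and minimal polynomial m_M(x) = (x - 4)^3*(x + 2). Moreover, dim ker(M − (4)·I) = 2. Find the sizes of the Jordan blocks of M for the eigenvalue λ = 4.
Block sizes for λ = 4: [3, 2]

Step 1 — from the characteristic polynomial, algebraic multiplicity of λ = 4 is 5. From dim ker(M − (4)·I) = 2, there are exactly 2 Jordan blocks for λ = 4.
Step 2 — from the minimal polynomial, the factor (x − 4)^3 tells us the largest block for λ = 4 has size 3.
Step 3 — with total size 5, 2 blocks, and largest block 3, the block sizes (in nonincreasing order) are [3, 2].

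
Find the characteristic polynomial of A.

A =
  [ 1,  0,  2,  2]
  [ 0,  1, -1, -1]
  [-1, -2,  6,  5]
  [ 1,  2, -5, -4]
x^4 - 4*x^3 + 6*x^2 - 4*x + 1

Expanding det(x·I − A) (e.g. by cofactor expansion or by noting that A is similar to its Jordan form J, which has the same characteristic polynomial as A) gives
  χ_A(x) = x^4 - 4*x^3 + 6*x^2 - 4*x + 1
which factors as (x - 1)^4. The eigenvalues (with algebraic multiplicities) are λ = 1 with multiplicity 4.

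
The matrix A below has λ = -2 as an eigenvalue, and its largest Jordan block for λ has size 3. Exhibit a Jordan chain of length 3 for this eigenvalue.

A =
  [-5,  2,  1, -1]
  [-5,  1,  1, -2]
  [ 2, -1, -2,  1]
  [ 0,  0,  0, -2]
A Jordan chain for λ = -2 of length 3:
v_1 = (1, 2, -1, 0)ᵀ
v_2 = (-3, -5, 2, 0)ᵀ
v_3 = (1, 0, 0, 0)ᵀ

Let N = A − (-2)·I. We want v_3 with N^3 v_3 = 0 but N^2 v_3 ≠ 0; then v_{j-1} := N · v_j for j = 3, …, 2.

Pick v_3 = (1, 0, 0, 0)ᵀ.
Then v_2 = N · v_3 = (-3, -5, 2, 0)ᵀ.
Then v_1 = N · v_2 = (1, 2, -1, 0)ᵀ.

Sanity check: (A − (-2)·I) v_1 = (0, 0, 0, 0)ᵀ = 0. ✓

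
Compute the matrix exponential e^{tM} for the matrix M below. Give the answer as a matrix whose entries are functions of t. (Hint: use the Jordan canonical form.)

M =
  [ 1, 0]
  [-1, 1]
e^{tM} =
  [exp(t), 0]
  [-t*exp(t), exp(t)]

Strategy: write M = P · J · P⁻¹ where J is a Jordan canonical form, so e^{tM} = P · e^{tJ} · P⁻¹, and e^{tJ} can be computed block-by-block.

M has Jordan form
J =
  [1, 1]
  [0, 1]
(up to reordering of blocks).

Per-block formulas:
  For a 2×2 Jordan block J_2(1): exp(t · J_2(1)) = e^(1t)·(I + t·N), where N is the 2×2 nilpotent shift.

After assembling e^{tJ} and conjugating by P, we get:

e^{tM} =
  [exp(t), 0]
  [-t*exp(t), exp(t)]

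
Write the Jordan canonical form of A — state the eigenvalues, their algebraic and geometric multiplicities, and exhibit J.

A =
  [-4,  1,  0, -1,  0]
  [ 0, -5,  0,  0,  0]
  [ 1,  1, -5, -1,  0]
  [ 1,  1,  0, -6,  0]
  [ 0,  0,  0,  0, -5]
J_2(-5) ⊕ J_1(-5) ⊕ J_1(-5) ⊕ J_1(-5)

The characteristic polynomial is
  det(x·I − A) = x^5 + 25*x^4 + 250*x^3 + 1250*x^2 + 3125*x + 3125 = (x + 5)^5

Eigenvalues and multiplicities (the geometric multiplicity of λ is n − rank(A − λI), which equals the number of Jordan blocks for λ):
  λ = -5: algebraic multiplicity = 5, geometric multiplicity = 4

Determining the block sizes for each eigenvalue:
  λ = -5: 4 blocks summing to 5 forces exactly one block of size 2 and the rest size 1 → block sizes [2, 1, 1, 1]

Assembling the blocks gives a Jordan form
J =
  [-5,  1,  0,  0,  0]
  [ 0, -5,  0,  0,  0]
  [ 0,  0, -5,  0,  0]
  [ 0,  0,  0, -5,  0]
  [ 0,  0,  0,  0, -5]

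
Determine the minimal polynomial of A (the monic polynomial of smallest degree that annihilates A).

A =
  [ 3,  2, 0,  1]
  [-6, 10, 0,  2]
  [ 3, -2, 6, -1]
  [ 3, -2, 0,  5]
x^2 - 12*x + 36

The characteristic polynomial is χ_A(x) = (x - 6)^4, so the eigenvalues are known. The minimal polynomial is
  m_A(x) = Π_λ (x − λ)^{k_λ}
where k_λ is the size of the *largest* Jordan block for λ (equivalently, the smallest k with (A − λI)^k v = 0 for every generalised eigenvector v of λ).

  λ = 6: largest Jordan block has size 2, contributing (x − 6)^2

So m_A(x) = (x - 6)^2 = x^2 - 12*x + 36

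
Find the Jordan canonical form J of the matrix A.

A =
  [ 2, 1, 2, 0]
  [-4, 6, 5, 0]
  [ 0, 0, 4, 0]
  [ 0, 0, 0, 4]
J_3(4) ⊕ J_1(4)

The characteristic polynomial is
  det(x·I − A) = x^4 - 16*x^3 + 96*x^2 - 256*x + 256 = (x - 4)^4

Eigenvalues and multiplicities (the geometric multiplicity of λ is n − rank(A − λI), which equals the number of Jordan blocks for λ):
  λ = 4: algebraic multiplicity = 4, geometric multiplicity = 2

Determining the block sizes for each eigenvalue:
  λ = 4: with am = 4 and gm = 2, the partition is not yet determined (e.g. several partitions of 4 into 2 parts exist). Let N = A − (4)·I. Computing rank(N^1) = 2, rank(N^2) = 1, rank(N^3) = 0; the number of blocks of size ≥ j is rank(N^{j−1}) − rank(N^j), giving [2, 1, 1]. So we have 1 block(s) of size 3, 1 block(s) of size 1 → block sizes [3, 1]

Assembling the blocks gives a Jordan form
J =
  [4, 1, 0, 0]
  [0, 4, 1, 0]
  [0, 0, 4, 0]
  [0, 0, 0, 4]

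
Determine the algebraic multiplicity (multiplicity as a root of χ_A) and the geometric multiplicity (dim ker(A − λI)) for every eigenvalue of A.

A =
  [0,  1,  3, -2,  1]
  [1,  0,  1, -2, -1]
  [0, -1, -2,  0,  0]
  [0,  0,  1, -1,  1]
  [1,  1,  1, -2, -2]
λ = -1: alg = 5, geom = 2

Step 1 — factor the characteristic polynomial to read off the algebraic multiplicities:
  χ_A(x) = (x + 1)^5

Step 2 — compute geometric multiplicities via the rank-nullity identity g(λ) = n − rank(A − λI):
  rank(A − (-1)·I) = 3, so dim ker(A − (-1)·I) = n − 3 = 2

Summary:
  λ = -1: algebraic multiplicity = 5, geometric multiplicity = 2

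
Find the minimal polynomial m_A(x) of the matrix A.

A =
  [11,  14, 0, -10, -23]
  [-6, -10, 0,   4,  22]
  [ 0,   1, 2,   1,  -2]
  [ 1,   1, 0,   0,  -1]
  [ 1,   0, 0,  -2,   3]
x^5 - 6*x^4 + 12*x^3 - 8*x^2

The characteristic polynomial is χ_A(x) = x^2*(x - 2)^3, so the eigenvalues are known. The minimal polynomial is
  m_A(x) = Π_λ (x − λ)^{k_λ}
where k_λ is the size of the *largest* Jordan block for λ (equivalently, the smallest k with (A − λI)^k v = 0 for every generalised eigenvector v of λ).

  λ = 0: largest Jordan block has size 2, contributing (x − 0)^2
  λ = 2: largest Jordan block has size 3, contributing (x − 2)^3

So m_A(x) = x^2*(x - 2)^3 = x^5 - 6*x^4 + 12*x^3 - 8*x^2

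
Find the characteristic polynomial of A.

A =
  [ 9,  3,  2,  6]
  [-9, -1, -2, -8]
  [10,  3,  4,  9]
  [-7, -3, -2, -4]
x^4 - 8*x^3 + 24*x^2 - 32*x + 16

Expanding det(x·I − A) (e.g. by cofactor expansion or by noting that A is similar to its Jordan form J, which has the same characteristic polynomial as A) gives
  χ_A(x) = x^4 - 8*x^3 + 24*x^2 - 32*x + 16
which factors as (x - 2)^4. The eigenvalues (with algebraic multiplicities) are λ = 2 with multiplicity 4.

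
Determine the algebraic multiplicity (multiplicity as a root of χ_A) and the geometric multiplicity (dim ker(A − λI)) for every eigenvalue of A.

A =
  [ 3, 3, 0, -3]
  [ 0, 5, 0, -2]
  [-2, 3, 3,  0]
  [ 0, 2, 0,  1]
λ = 3: alg = 4, geom = 2

Step 1 — factor the characteristic polynomial to read off the algebraic multiplicities:
  χ_A(x) = (x - 3)^4

Step 2 — compute geometric multiplicities via the rank-nullity identity g(λ) = n − rank(A − λI):
  rank(A − (3)·I) = 2, so dim ker(A − (3)·I) = n − 2 = 2

Summary:
  λ = 3: algebraic multiplicity = 4, geometric multiplicity = 2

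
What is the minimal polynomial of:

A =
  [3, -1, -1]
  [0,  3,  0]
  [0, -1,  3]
x^3 - 9*x^2 + 27*x - 27

The characteristic polynomial is χ_A(x) = (x - 3)^3, so the eigenvalues are known. The minimal polynomial is
  m_A(x) = Π_λ (x − λ)^{k_λ}
where k_λ is the size of the *largest* Jordan block for λ (equivalently, the smallest k with (A − λI)^k v = 0 for every generalised eigenvector v of λ).

  λ = 3: largest Jordan block has size 3, contributing (x − 3)^3

So m_A(x) = (x - 3)^3 = x^3 - 9*x^2 + 27*x - 27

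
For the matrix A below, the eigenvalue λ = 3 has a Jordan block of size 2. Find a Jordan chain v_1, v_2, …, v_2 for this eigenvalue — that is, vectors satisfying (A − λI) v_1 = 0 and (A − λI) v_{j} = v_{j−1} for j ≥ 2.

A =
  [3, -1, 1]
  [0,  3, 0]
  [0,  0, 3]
A Jordan chain for λ = 3 of length 2:
v_1 = (-1, 0, 0)ᵀ
v_2 = (0, 1, 0)ᵀ

Let N = A − (3)·I. We want v_2 with N^2 v_2 = 0 but N^1 v_2 ≠ 0; then v_{j-1} := N · v_j for j = 2, …, 2.

Pick v_2 = (0, 1, 0)ᵀ.
Then v_1 = N · v_2 = (-1, 0, 0)ᵀ.

Sanity check: (A − (3)·I) v_1 = (0, 0, 0)ᵀ = 0. ✓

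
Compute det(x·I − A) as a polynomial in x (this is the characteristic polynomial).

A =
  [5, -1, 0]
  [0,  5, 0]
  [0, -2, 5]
x^3 - 15*x^2 + 75*x - 125

Expanding det(x·I − A) (e.g. by cofactor expansion or by noting that A is similar to its Jordan form J, which has the same characteristic polynomial as A) gives
  χ_A(x) = x^3 - 15*x^2 + 75*x - 125
which factors as (x - 5)^3. The eigenvalues (with algebraic multiplicities) are λ = 5 with multiplicity 3.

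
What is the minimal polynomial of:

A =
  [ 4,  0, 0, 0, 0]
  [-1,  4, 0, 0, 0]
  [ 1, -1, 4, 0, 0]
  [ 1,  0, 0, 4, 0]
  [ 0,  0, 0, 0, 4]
x^3 - 12*x^2 + 48*x - 64

The characteristic polynomial is χ_A(x) = (x - 4)^5, so the eigenvalues are known. The minimal polynomial is
  m_A(x) = Π_λ (x − λ)^{k_λ}
where k_λ is the size of the *largest* Jordan block for λ (equivalently, the smallest k with (A − λI)^k v = 0 for every generalised eigenvector v of λ).

  λ = 4: largest Jordan block has size 3, contributing (x − 4)^3

So m_A(x) = (x - 4)^3 = x^3 - 12*x^2 + 48*x - 64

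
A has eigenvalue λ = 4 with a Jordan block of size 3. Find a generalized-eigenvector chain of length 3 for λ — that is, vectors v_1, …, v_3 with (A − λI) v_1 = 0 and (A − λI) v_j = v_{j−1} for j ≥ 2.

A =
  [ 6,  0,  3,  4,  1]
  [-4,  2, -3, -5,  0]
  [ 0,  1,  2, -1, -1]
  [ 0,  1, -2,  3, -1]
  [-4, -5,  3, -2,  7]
A Jordan chain for λ = 4 of length 3:
v_1 = (2, -4, 0, 0, -4)ᵀ
v_2 = (0, -2, 1, 1, -5)ᵀ
v_3 = (0, 1, 0, 0, 0)ᵀ

Let N = A − (4)·I. We want v_3 with N^3 v_3 = 0 but N^2 v_3 ≠ 0; then v_{j-1} := N · v_j for j = 3, …, 2.

Pick v_3 = (0, 1, 0, 0, 0)ᵀ.
Then v_2 = N · v_3 = (0, -2, 1, 1, -5)ᵀ.
Then v_1 = N · v_2 = (2, -4, 0, 0, -4)ᵀ.

Sanity check: (A − (4)·I) v_1 = (0, 0, 0, 0, 0)ᵀ = 0. ✓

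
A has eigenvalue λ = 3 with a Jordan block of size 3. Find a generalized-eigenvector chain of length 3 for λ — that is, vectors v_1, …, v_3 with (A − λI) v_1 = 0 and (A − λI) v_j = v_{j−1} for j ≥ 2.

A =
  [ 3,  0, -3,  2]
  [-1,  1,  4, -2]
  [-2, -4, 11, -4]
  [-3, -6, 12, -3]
A Jordan chain for λ = 3 of length 3:
v_1 = (0, 3, 6, 9)ᵀ
v_2 = (-3, 4, 8, 12)ᵀ
v_3 = (0, 0, 1, 0)ᵀ

Let N = A − (3)·I. We want v_3 with N^3 v_3 = 0 but N^2 v_3 ≠ 0; then v_{j-1} := N · v_j for j = 3, …, 2.

Pick v_3 = (0, 0, 1, 0)ᵀ.
Then v_2 = N · v_3 = (-3, 4, 8, 12)ᵀ.
Then v_1 = N · v_2 = (0, 3, 6, 9)ᵀ.

Sanity check: (A − (3)·I) v_1 = (0, 0, 0, 0)ᵀ = 0. ✓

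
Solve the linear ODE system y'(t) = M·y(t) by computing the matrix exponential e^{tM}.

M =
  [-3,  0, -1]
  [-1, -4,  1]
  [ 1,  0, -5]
e^{tM} =
  [t*exp(-4*t) + exp(-4*t), 0, -t*exp(-4*t)]
  [-t*exp(-4*t), exp(-4*t), t*exp(-4*t)]
  [t*exp(-4*t), 0, -t*exp(-4*t) + exp(-4*t)]

Strategy: write M = P · J · P⁻¹ where J is a Jordan canonical form, so e^{tM} = P · e^{tJ} · P⁻¹, and e^{tJ} can be computed block-by-block.

M has Jordan form
J =
  [-4,  1,  0]
  [ 0, -4,  0]
  [ 0,  0, -4]
(up to reordering of blocks).

Per-block formulas:
  For a 2×2 Jordan block J_2(-4): exp(t · J_2(-4)) = e^(-4t)·(I + t·N), where N is the 2×2 nilpotent shift.
  For a 1×1 block at λ = -4: exp(t · [-4]) = [e^(-4t)].

After assembling e^{tJ} and conjugating by P, we get:

e^{tM} =
  [t*exp(-4*t) + exp(-4*t), 0, -t*exp(-4*t)]
  [-t*exp(-4*t), exp(-4*t), t*exp(-4*t)]
  [t*exp(-4*t), 0, -t*exp(-4*t) + exp(-4*t)]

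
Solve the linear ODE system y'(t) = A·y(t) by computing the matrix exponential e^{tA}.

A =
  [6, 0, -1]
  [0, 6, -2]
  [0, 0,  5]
e^{tA} =
  [exp(6*t), 0, -exp(6*t) + exp(5*t)]
  [0, exp(6*t), -2*exp(6*t) + 2*exp(5*t)]
  [0, 0, exp(5*t)]

Strategy: write A = P · J · P⁻¹ where J is a Jordan canonical form, so e^{tA} = P · e^{tJ} · P⁻¹, and e^{tJ} can be computed block-by-block.

A has Jordan form
J =
  [5, 0, 0]
  [0, 6, 0]
  [0, 0, 6]
(up to reordering of blocks).

Per-block formulas:
  For a 1×1 block at λ = 6: exp(t · [6]) = [e^(6t)].
  For a 1×1 block at λ = 5: exp(t · [5]) = [e^(5t)].

After assembling e^{tJ} and conjugating by P, we get:

e^{tA} =
  [exp(6*t), 0, -exp(6*t) + exp(5*t)]
  [0, exp(6*t), -2*exp(6*t) + 2*exp(5*t)]
  [0, 0, exp(5*t)]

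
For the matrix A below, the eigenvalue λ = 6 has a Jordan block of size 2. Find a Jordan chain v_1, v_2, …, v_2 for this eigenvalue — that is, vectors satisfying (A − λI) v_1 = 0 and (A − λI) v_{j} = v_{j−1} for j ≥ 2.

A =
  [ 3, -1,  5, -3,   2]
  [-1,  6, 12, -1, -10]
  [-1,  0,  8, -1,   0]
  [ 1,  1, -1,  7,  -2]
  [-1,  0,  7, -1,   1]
A Jordan chain for λ = 6 of length 2:
v_1 = (-3, -1, -1, 1, -1)ᵀ
v_2 = (1, 0, 0, 0, 0)ᵀ

Let N = A − (6)·I. We want v_2 with N^2 v_2 = 0 but N^1 v_2 ≠ 0; then v_{j-1} := N · v_j for j = 2, …, 2.

Pick v_2 = (1, 0, 0, 0, 0)ᵀ.
Then v_1 = N · v_2 = (-3, -1, -1, 1, -1)ᵀ.

Sanity check: (A − (6)·I) v_1 = (0, 0, 0, 0, 0)ᵀ = 0. ✓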